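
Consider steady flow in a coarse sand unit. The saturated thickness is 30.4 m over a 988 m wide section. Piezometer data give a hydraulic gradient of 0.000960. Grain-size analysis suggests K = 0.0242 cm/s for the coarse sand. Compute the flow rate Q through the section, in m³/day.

Convert K: 0.0242 cm/s × 864 = 20.91 m/day.
Cross-sectional area A = 988 × 30.4 = 30035 m².
Hydraulic gradient i = 0.000960.
Darcy's law: Q = K · A · i = 20.91 × 30035 × 0.0009600 = 602.9 m³/day.

603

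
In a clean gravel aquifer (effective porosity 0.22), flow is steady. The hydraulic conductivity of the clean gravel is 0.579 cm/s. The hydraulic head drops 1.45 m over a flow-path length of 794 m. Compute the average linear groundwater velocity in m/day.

4.15

Convert K: 0.579 cm/s × 864 = 500.3 m/day.
Hydraulic gradient i = Δh / L = 1.45 / 794 = 0.001826.
Darcy flux q = K · i = 500.3 × 0.001826 = 0.9136 m/day.
Seepage velocity v = q / n_e = 0.9136 / 0.22 = 4.153 m/day.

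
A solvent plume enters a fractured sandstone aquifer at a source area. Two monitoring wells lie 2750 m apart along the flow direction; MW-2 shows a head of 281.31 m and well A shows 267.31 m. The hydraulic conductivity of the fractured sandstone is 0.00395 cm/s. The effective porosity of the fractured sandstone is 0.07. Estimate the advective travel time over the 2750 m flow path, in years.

Convert K: 0.00395 cm/s × 864 = 3.413 m/day.
Hydraulic gradient i = (281.31 − 267.31) / 2750 = 14 / 2750 = 0.005091.
Darcy flux q = K · i = 3.413 × 0.005091 = 0.01737 m/day.
Seepage velocity v = q / n_e = 0.01737 / 0.07 = 0.2482 m/day.
Travel time t = L / v = 2750 / 0.2482 = 11080 days = 30.33 years.

30.3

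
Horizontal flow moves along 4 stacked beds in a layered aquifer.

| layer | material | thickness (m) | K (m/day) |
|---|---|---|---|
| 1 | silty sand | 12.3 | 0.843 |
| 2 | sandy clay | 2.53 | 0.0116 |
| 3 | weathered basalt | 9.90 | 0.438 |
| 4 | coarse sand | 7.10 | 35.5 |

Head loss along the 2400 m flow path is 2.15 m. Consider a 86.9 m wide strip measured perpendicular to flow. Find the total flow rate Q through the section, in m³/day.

Flow is parallel to layering, so each bed carries its own Darcy discharge and the transmissivities add.
Σ(K_i·b_i) = 0.843×12.3 + 0.0116×2.53 + 0.438×9.90 + 35.5×7.10 = 266.8 m²/day.
Hydraulic gradient i = Δh / L = 2.15 / 2400 = 0.0008958.
Q = Σ(K_i·b_i) · W · i = 266.8 × 86.9 × 0.0008958 = 20.77 m³/day.

20.8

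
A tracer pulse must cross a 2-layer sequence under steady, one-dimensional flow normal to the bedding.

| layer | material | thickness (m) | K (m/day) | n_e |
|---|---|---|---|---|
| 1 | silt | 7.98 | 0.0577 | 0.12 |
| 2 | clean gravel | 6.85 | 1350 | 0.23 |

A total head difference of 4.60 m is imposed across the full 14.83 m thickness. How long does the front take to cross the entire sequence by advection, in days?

With flow normal to the layers, continuity requires the same specific discharge q through every layer.
Σ(b_i/K_i) = 7.98/0.0577 + 6.85/1350 = 138.3 d.
q = Δh / Σ(b_i/K_i) = 4.60 / 138.3 = 0.03326 m/day.
In each layer the seepage velocity is v_i = q/n_i, so the layer transit time is t_i = b_i·n_i / q:
  layer 1 (silt): t_1 = 7.98 × 0.12 / 0.03326 = 28.79 d
  layer 2 (clean gravel): t_2 = 6.85 × 0.23 / 0.03326 = 47.37 d
Total t = Σ t_i = 76.16 days.

76.2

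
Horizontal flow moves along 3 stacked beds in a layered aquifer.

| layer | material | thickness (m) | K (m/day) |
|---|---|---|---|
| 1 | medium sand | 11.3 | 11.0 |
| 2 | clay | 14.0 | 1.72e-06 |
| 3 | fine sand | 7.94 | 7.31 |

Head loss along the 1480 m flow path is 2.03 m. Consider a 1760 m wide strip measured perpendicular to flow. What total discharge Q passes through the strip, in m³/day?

440

Flow is parallel to layering, so each bed carries its own Darcy discharge and the transmissivities add.
Σ(K_i·b_i) = 11.0×11.3 + 1.72e-06×14.0 + 7.31×7.94 = 182.3 m²/day.
Hydraulic gradient i = Δh / L = 2.03 / 1480 = 0.001372.
Q = Σ(K_i·b_i) · W · i = 182.3 × 1760 × 0.001372 = 440.2 m³/day.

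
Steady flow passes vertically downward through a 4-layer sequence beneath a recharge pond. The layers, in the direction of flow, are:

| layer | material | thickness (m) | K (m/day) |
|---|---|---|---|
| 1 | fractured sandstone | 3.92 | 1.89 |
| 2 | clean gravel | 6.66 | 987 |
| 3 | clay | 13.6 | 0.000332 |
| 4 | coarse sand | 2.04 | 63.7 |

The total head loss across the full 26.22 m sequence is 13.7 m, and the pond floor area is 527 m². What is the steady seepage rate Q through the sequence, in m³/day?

0.176

Flow is perpendicular to layering, so the layers act in series and the equivalent K is the thickness-weighted harmonic mean.
Total thickness L = 3.92 + 6.66 + 13.6 + 2.04 = 26.22 m.
Σ(b_i/K_i) = 3.92/1.89 + 6.66/987 + 13.6/0.000332 + 2.04/63.7 = 40966 d.
K_eq = L / Σ(b_i/K_i) = 26.22 / 40966 = 0.0006400 m/day.
Q = K_eq · A · (Δh/L) = 0.0006400 × 527 × (13.7/26.22) = 0.1762 m³/day.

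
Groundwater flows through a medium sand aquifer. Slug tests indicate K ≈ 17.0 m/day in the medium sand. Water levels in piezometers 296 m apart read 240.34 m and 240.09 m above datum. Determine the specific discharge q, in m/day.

0.0144

Hydraulic gradient i = (240.34 − 240.09) / 296 = 0.25 / 296 = 0.0008446.
Specific discharge q = K · i = 17.00 × 0.0008446 = 0.01436 m/day.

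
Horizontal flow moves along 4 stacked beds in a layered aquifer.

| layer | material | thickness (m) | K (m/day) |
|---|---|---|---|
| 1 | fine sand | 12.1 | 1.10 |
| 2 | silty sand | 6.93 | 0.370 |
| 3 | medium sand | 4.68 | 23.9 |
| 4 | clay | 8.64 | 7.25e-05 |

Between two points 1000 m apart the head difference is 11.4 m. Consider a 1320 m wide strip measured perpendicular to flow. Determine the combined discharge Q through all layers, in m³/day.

1920

Flow is parallel to layering, so each bed carries its own Darcy discharge and the transmissivities add.
Σ(K_i·b_i) = 1.10×12.1 + 0.370×6.93 + 23.9×4.68 + 7.25e-05×8.64 = 127.7 m²/day.
Hydraulic gradient i = Δh / L = 11.4 / 1000 = 0.01140.
Q = Σ(K_i·b_i) · W · i = 127.7 × 1320 × 0.01140 = 1922 m³/day.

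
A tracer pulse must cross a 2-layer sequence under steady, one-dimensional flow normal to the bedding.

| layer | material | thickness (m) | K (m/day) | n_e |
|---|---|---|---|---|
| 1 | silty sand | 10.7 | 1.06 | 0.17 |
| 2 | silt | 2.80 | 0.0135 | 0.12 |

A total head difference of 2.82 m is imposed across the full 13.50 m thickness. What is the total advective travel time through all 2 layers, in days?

166

With flow normal to the layers, continuity requires the same specific discharge q through every layer.
Σ(b_i/K_i) = 10.7/1.06 + 2.80/0.0135 = 217.5 d.
q = Δh / Σ(b_i/K_i) = 2.82 / 217.5 = 0.01297 m/day.
In each layer the seepage velocity is v_i = q/n_i, so the layer transit time is t_i = b_i·n_i / q:
  layer 1 (silty sand): t_1 = 10.7 × 0.17 / 0.01297 = 140.3 d
  layer 2 (silt): t_2 = 2.80 × 0.12 / 0.01297 = 25.92 d
Total t = Σ t_i = 166.2 days.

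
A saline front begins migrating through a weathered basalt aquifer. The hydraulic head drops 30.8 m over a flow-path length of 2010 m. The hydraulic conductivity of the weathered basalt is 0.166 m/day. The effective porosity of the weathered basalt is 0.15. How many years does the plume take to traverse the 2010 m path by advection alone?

Hydraulic gradient i = Δh / L = 30.8 / 2010 = 0.01532.
Darcy flux q = K · i = 0.1660 × 0.01532 = 0.002544 m/day.
Seepage velocity v = q / n_e = 0.002544 / 0.15 = 0.01696 m/day.
Travel time t = L / v = 2010 / 0.01696 = 1.185e+05 days = 324.5 years.

325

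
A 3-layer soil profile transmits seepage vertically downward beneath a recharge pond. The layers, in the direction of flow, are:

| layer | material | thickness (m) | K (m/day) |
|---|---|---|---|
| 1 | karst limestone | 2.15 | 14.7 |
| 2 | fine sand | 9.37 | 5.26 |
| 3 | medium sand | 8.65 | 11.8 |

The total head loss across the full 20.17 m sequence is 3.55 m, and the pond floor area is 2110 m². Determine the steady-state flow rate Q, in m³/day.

Flow is perpendicular to layering, so the layers act in series and the equivalent K is the thickness-weighted harmonic mean.
Total thickness L = 2.15 + 9.37 + 8.65 = 20.17 m.
Σ(b_i/K_i) = 2.15/14.7 + 9.37/5.26 + 8.65/11.8 = 2.661 d.
K_eq = L / Σ(b_i/K_i) = 20.17 / 2.661 = 7.581 m/day.
Q = K_eq · A · (Δh/L) = 7.581 × 2110 × (3.55/20.17) = 2815 m³/day.

2820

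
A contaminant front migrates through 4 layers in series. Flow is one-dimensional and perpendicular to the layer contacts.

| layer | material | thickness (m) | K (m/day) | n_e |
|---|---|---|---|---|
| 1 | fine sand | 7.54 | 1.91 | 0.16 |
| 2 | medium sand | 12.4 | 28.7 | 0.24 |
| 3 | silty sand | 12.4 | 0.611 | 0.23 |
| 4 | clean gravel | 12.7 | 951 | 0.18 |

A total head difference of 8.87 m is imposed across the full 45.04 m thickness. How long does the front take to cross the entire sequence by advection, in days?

With flow normal to the layers, continuity requires the same specific discharge q through every layer.
Σ(b_i/K_i) = 7.54/1.91 + 12.4/28.7 + 12.4/0.611 + 12.7/951 = 24.69 d.
q = Δh / Σ(b_i/K_i) = 8.87 / 24.69 = 0.3593 m/day.
In each layer the seepage velocity is v_i = q/n_i, so the layer transit time is t_i = b_i·n_i / q:
  layer 1 (fine sand): t_1 = 7.54 × 0.16 / 0.3593 = 3.358 d
  layer 2 (medium sand): t_2 = 12.4 × 0.24 / 0.3593 = 8.283 d
  layer 3 (silty sand): t_3 = 12.4 × 0.23 / 0.3593 = 7.938 d
  layer 4 (clean gravel): t_4 = 12.7 × 0.18 / 0.3593 = 6.363 d
Total t = Σ t_i = 25.94 days.

25.9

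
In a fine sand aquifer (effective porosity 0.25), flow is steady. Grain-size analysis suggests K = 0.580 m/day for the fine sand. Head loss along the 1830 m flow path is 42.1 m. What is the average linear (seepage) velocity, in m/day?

Hydraulic gradient i = Δh / L = 42.1 / 1830 = 0.02301.
Darcy flux q = K · i = 0.5800 × 0.02301 = 0.01334 m/day.
Seepage velocity v = q / n_e = 0.01334 / 0.25 = 0.05337 m/day.

0.0534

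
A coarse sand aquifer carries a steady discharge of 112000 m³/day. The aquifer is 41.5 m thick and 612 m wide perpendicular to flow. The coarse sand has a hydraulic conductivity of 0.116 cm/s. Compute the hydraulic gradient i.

0.0440

Convert K: 0.116 cm/s × 864 = 100.2 m/day.
Cross-sectional area A = 612 × 41.5 = 25398 m².
From Q = K·A·i, i = Q / (K·A) = 112000 / (100.2 × 25398) = 0.04400.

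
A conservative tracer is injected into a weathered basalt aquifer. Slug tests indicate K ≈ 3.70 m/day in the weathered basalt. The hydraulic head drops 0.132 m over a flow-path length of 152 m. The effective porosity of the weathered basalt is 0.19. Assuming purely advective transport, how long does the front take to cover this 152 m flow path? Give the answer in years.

Hydraulic gradient i = Δh / L = 0.132 / 152 = 0.0008684.
Darcy flux q = K · i = 3.700 × 0.0008684 = 0.003213 m/day.
Seepage velocity v = q / n_e = 0.003213 / 0.19 = 0.01691 m/day.
Travel time t = L / v = 152 / 0.01691 = 8988 days = 24.61 years.

24.6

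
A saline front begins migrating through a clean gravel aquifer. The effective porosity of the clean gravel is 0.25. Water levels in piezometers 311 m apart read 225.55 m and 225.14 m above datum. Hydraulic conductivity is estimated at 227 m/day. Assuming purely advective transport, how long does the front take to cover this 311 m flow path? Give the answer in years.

0.711

Hydraulic gradient i = (225.55 − 225.14) / 311 = 0.41 / 311 = 0.001318.
Darcy flux q = K · i = 227.0 × 0.001318 = 0.2993 m/day.
Seepage velocity v = q / n_e = 0.2993 / 0.25 = 1.197 m/day.
Travel time t = L / v = 311 / 1.197 = 259.8 days = 0.7113 years.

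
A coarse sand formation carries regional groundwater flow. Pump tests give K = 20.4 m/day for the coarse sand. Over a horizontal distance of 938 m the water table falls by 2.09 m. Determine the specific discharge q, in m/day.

Hydraulic gradient i = Δh / L = 2.09 / 938 = 0.002228.
Specific discharge q = K · i = 20.40 × 0.002228 = 0.04545 m/day.

0.0455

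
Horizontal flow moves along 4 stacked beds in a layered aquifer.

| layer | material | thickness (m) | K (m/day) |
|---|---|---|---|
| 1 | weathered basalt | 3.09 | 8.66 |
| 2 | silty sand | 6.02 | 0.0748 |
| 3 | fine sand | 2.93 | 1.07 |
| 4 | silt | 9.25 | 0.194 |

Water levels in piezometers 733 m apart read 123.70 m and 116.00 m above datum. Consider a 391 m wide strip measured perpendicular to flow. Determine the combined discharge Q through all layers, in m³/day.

132

Flow is parallel to layering, so each bed carries its own Darcy discharge and the transmissivities add.
Σ(K_i·b_i) = 8.66×3.09 + 0.0748×6.02 + 1.07×2.93 + 0.194×9.25 = 32.14 m²/day.
Hydraulic gradient i = (123.70 − 116.00) / 733 = 7.7 / 733 = 0.01050.
Q = Σ(K_i·b_i) · W · i = 32.14 × 391 × 0.01050 = 132.0 m³/day.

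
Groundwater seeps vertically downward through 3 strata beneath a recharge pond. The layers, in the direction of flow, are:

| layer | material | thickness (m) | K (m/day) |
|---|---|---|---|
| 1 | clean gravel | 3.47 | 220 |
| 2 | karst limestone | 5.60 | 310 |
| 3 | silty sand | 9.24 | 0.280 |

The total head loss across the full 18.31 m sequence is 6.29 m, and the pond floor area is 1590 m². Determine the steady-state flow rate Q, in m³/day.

Flow is perpendicular to layering, so the layers act in series and the equivalent K is the thickness-weighted harmonic mean.
Total thickness L = 3.47 + 5.60 + 9.24 = 18.31 m.
Σ(b_i/K_i) = 3.47/220 + 5.60/310 + 9.24/0.280 = 33.03 d.
K_eq = L / Σ(b_i/K_i) = 18.31 / 33.03 = 0.5543 m/day.
Q = K_eq · A · (Δh/L) = 0.5543 × 1590 × (6.29/18.31) = 302.8 m³/day.

303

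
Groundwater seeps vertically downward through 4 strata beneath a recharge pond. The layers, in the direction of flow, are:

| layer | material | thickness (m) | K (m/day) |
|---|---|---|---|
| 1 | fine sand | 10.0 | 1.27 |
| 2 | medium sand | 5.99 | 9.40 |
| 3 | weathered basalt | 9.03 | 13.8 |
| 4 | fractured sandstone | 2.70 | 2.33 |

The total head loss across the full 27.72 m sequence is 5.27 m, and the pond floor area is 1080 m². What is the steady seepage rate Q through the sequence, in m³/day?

551

Flow is perpendicular to layering, so the layers act in series and the equivalent K is the thickness-weighted harmonic mean.
Total thickness L = 10.0 + 5.99 + 9.03 + 2.70 = 27.72 m.
Σ(b_i/K_i) = 10.0/1.27 + 5.99/9.40 + 9.03/13.8 + 2.70/2.33 = 10.32 d.
K_eq = L / Σ(b_i/K_i) = 27.72 / 10.32 = 2.685 m/day.
Q = K_eq · A · (Δh/L) = 2.685 × 1080 × (5.27/27.72) = 551.3 m³/day.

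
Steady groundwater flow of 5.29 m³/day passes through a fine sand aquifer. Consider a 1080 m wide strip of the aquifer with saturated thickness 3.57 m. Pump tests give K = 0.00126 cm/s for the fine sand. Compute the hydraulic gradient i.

Convert K: 0.00126 cm/s × 864 = 1.089 m/day.
Cross-sectional area A = 1080 × 3.57 = 3856 m².
From Q = K·A·i, i = Q / (K·A) = 5.29 / (1.089 × 3856) = 0.001260.

0.00126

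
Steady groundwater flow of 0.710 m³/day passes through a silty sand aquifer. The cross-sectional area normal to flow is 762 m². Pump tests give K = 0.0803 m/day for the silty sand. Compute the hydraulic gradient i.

From Q = K·A·i, i = Q / (K·A) = 0.710 / (0.08030 × 762.0) = 0.01160.

0.0116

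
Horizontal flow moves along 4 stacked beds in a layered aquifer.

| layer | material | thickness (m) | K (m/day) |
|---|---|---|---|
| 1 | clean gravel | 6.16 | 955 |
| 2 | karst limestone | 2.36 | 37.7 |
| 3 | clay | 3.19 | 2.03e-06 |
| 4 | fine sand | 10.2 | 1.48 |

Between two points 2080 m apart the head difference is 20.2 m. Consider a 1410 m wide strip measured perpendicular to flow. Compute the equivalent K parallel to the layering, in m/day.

Flow is parallel to layering, so each bed carries its own Darcy discharge and the transmissivities add.
Σ(K_i·b_i) = 955×6.16 + 37.7×2.36 + 2.03e-06×3.19 + 1.48×10.2 = 5987 m²/day.
Total thickness b = 21.91 m, so K_eq = Σ(K_i·b_i)/b = 273.2 m/day.

273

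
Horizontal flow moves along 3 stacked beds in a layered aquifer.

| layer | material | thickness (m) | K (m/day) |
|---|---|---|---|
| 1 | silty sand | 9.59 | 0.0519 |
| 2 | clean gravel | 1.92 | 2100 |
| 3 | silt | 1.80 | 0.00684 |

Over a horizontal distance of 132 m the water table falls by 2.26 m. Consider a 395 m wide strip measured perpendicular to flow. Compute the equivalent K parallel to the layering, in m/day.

303

Flow is parallel to layering, so each bed carries its own Darcy discharge and the transmissivities add.
Σ(K_i·b_i) = 0.0519×9.59 + 2100×1.92 + 0.00684×1.80 = 4033 m²/day.
Total thickness b = 13.31 m, so K_eq = Σ(K_i·b_i)/b = 303.0 m/day.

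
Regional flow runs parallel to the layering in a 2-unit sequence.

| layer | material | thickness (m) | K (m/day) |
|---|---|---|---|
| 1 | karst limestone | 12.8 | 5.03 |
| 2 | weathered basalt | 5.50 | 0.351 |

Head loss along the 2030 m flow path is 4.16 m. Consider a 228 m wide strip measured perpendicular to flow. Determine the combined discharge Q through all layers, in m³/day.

31.0

Flow is parallel to layering, so each bed carries its own Darcy discharge and the transmissivities add.
Σ(K_i·b_i) = 5.03×12.8 + 0.351×5.50 = 66.31 m²/day.
Hydraulic gradient i = Δh / L = 4.16 / 2030 = 0.002049.
Q = Σ(K_i·b_i) · W · i = 66.31 × 228 × 0.002049 = 30.98 m³/day.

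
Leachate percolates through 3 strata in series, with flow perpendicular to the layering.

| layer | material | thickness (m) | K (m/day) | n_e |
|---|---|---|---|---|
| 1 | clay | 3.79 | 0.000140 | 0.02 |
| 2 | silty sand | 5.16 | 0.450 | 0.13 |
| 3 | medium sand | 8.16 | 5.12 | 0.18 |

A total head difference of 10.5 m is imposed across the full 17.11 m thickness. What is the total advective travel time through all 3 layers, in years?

15.6

With flow normal to the layers, continuity requires the same specific discharge q through every layer.
Σ(b_i/K_i) = 3.79/0.000140 + 5.16/0.450 + 8.16/5.12 = 27084 d.
q = Δh / Σ(b_i/K_i) = 10.5 / 27084 = 0.0003877 m/day.
In each layer the seepage velocity is v_i = q/n_i, so the layer transit time is t_i = b_i·n_i / q:
  layer 1 (clay): t_1 = 3.79 × 0.02 / 0.0003877 = 195.5 d
  layer 2 (silty sand): t_2 = 5.16 × 0.13 / 0.0003877 = 1730 d
  layer 3 (medium sand): t_3 = 8.16 × 0.18 / 0.0003877 = 3789 d
Total t = Σ t_i = 5715 days = 15.65 years.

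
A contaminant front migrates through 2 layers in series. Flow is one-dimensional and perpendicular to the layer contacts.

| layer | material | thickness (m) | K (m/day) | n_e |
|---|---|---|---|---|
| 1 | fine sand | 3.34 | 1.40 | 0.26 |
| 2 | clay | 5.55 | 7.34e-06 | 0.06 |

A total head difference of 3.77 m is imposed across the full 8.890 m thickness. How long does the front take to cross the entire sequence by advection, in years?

With flow normal to the layers, continuity requires the same specific discharge q through every layer.
Σ(b_i/K_i) = 3.34/1.40 + 5.55/7.34e-06 = 7.561e+05 d.
q = Δh / Σ(b_i/K_i) = 3.77 / 7.561e+05 = 4.986e-06 m/day.
In each layer the seepage velocity is v_i = q/n_i, so the layer transit time is t_i = b_i·n_i / q:
  layer 1 (fine sand): t_1 = 3.34 × 0.26 / 4.986e-06 = 1.742e+05 d
  layer 2 (clay): t_2 = 5.55 × 0.06 / 4.986e-06 = 66788 d
Total t = Σ t_i = 2.410e+05 days = 659.7 years.

660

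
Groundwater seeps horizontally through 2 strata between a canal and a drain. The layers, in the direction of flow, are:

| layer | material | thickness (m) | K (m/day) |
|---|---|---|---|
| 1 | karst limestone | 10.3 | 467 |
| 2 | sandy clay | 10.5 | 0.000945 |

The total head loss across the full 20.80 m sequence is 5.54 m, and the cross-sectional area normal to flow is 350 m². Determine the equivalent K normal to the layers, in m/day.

Flow is perpendicular to layering, so the layers act in series and the equivalent K is the thickness-weighted harmonic mean.
Total thickness L = 10.3 + 10.5 = 20.80 m.
Σ(b_i/K_i) = 10.3/467 + 10.5/0.000945 = 11111 d.
K_eq = L / Σ(b_i/K_i) = 20.80 / 11111 = 0.001872 m/day.

0.00187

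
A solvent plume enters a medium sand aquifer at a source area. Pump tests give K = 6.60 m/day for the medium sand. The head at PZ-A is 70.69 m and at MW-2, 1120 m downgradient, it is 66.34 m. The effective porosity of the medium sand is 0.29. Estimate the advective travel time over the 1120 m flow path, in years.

Hydraulic gradient i = (70.69 − 66.34) / 1120 = 4.35 / 1120 = 0.003884.
Darcy flux q = K · i = 6.600 × 0.003884 = 0.02563 m/day.
Seepage velocity v = q / n_e = 0.02563 / 0.29 = 0.08839 m/day.
Travel time t = L / v = 1120 / 0.08839 = 12671 days = 34.69 years.

34.7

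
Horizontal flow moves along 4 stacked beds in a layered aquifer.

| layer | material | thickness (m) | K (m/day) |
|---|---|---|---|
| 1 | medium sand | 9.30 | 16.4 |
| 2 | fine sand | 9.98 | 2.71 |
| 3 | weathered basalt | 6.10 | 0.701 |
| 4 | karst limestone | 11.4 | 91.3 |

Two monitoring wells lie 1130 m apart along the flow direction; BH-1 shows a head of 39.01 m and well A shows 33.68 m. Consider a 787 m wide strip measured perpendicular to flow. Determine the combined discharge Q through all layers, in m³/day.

Flow is parallel to layering, so each bed carries its own Darcy discharge and the transmissivities add.
Σ(K_i·b_i) = 16.4×9.30 + 2.71×9.98 + 0.701×6.10 + 91.3×11.4 = 1225 m²/day.
Hydraulic gradient i = (39.01 − 33.68) / 1130 = 5.33 / 1130 = 0.004717.
Q = Σ(K_i·b_i) · W · i = 1225 × 787 × 0.004717 = 4546 m³/day.

4550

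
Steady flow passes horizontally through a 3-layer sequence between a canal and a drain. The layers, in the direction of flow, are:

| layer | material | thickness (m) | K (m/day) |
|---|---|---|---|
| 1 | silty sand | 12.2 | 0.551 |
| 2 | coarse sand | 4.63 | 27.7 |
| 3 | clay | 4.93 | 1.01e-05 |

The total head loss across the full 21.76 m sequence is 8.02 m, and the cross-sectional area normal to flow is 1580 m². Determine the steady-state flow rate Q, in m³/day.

0.0260

Flow is perpendicular to layering, so the layers act in series and the equivalent K is the thickness-weighted harmonic mean.
Total thickness L = 12.2 + 4.63 + 4.93 = 21.76 m.
Σ(b_i/K_i) = 12.2/0.551 + 4.63/27.7 + 4.93/1.01e-05 = 4.881e+05 d.
K_eq = L / Σ(b_i/K_i) = 21.76 / 4.881e+05 = 4.458e-05 m/day.
Q = K_eq · A · (Δh/L) = 4.458e-05 × 1580 × (8.02/21.76) = 0.02596 m³/day.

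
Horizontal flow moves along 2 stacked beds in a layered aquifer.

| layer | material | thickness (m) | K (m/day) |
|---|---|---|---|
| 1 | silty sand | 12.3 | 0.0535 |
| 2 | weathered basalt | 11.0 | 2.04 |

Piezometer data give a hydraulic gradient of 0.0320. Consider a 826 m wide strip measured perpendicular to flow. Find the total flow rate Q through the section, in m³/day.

611

Flow is parallel to layering, so each bed carries its own Darcy discharge and the transmissivities add.
Σ(K_i·b_i) = 0.0535×12.3 + 2.04×11.0 = 23.10 m²/day.
Hydraulic gradient i = 0.0320.
Q = Σ(K_i·b_i) · W · i = 23.10 × 826 × 0.03200 = 610.5 m³/day.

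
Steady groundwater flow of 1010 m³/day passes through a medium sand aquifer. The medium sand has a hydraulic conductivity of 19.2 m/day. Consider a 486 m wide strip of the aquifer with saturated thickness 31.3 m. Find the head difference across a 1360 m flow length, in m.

Cross-sectional area A = 486 × 31.3 = 15212 m².
From Q = K·A·i, i = Q / (K·A) = 1010 / (19.20 × 15212) = 0.003458.
Head loss Δh = i · L = 0.003458 × 1360 = 4.703 m.

4.70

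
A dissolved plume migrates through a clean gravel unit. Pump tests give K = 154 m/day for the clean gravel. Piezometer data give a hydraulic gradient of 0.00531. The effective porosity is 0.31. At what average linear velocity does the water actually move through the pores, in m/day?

Hydraulic gradient i = 0.00531.
Darcy flux q = K · i = 154.0 × 0.005310 = 0.8177 m/day.
Seepage velocity v = q / n_e = 0.8177 / 0.31 = 2.638 m/day.

2.64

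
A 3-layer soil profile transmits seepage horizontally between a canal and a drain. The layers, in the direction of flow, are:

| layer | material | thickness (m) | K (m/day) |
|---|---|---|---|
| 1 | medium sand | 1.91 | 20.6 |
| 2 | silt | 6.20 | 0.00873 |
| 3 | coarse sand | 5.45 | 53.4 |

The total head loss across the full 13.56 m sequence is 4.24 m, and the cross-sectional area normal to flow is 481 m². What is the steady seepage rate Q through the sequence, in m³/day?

2.87

Flow is perpendicular to layering, so the layers act in series and the equivalent K is the thickness-weighted harmonic mean.
Total thickness L = 1.91 + 6.20 + 5.45 = 13.56 m.
Σ(b_i/K_i) = 1.91/20.6 + 6.20/0.00873 + 5.45/53.4 = 710.4 d.
K_eq = L / Σ(b_i/K_i) = 13.56 / 710.4 = 0.01909 m/day.
Q = K_eq · A · (Δh/L) = 0.01909 × 481 × (4.24/13.56) = 2.871 m³/day.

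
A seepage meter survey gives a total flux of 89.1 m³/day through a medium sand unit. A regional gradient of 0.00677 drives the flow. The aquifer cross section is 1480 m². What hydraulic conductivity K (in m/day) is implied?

8.89

Hydraulic gradient i = 0.00677.
From Q = K·A·i, K = Q / (A·i) = 89.1 / (1480 × 0.006770) = 8.893 m/day.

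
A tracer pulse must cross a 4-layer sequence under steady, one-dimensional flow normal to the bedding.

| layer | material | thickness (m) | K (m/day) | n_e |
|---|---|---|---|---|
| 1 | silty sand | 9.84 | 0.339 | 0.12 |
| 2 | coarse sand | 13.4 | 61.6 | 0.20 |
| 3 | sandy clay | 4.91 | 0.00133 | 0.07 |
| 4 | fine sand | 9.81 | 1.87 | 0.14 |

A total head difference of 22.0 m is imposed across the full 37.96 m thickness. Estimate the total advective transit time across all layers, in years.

With flow normal to the layers, continuity requires the same specific discharge q through every layer.
Σ(b_i/K_i) = 9.84/0.339 + 13.4/61.6 + 4.91/0.00133 + 9.81/1.87 = 3726 d.
q = Δh / Σ(b_i/K_i) = 22.0 / 3726 = 0.005904 m/day.
In each layer the seepage velocity is v_i = q/n_i, so the layer transit time is t_i = b_i·n_i / q:
  layer 1 (silty sand): t_1 = 9.84 × 0.12 / 0.005904 = 200.0 d
  layer 2 (coarse sand): t_2 = 13.4 × 0.20 / 0.005904 = 453.9 d
  layer 3 (sandy clay): t_3 = 4.91 × 0.07 / 0.005904 = 58.21 d
  layer 4 (fine sand): t_4 = 9.81 × 0.14 / 0.005904 = 232.6 d
Total t = Σ t_i = 944.7 days = 2.587 years.

2.59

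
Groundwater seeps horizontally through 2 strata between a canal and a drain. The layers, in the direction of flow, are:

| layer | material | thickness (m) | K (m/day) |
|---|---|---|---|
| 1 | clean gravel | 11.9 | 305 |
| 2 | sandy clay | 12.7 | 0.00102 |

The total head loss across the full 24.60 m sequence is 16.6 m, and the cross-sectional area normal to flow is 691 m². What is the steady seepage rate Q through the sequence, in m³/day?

0.921

Flow is perpendicular to layering, so the layers act in series and the equivalent K is the thickness-weighted harmonic mean.
Total thickness L = 11.9 + 12.7 = 24.60 m.
Σ(b_i/K_i) = 11.9/305 + 12.7/0.00102 = 12451 d.
K_eq = L / Σ(b_i/K_i) = 24.60 / 12451 = 0.001976 m/day.
Q = K_eq · A · (Δh/L) = 0.001976 × 691 × (16.6/24.60) = 0.9213 m³/day.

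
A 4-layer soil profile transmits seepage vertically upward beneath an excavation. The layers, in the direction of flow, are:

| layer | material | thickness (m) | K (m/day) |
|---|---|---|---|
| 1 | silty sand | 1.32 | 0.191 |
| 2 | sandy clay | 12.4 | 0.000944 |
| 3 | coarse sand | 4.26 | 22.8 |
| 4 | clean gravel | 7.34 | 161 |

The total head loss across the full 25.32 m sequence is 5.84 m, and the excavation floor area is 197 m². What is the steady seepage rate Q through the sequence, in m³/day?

Flow is perpendicular to layering, so the layers act in series and the equivalent K is the thickness-weighted harmonic mean.
Total thickness L = 1.32 + 12.4 + 4.26 + 7.34 = 25.32 m.
Σ(b_i/K_i) = 1.32/0.191 + 12.4/0.000944 + 4.26/22.8 + 7.34/161 = 13143 d.
K_eq = L / Σ(b_i/K_i) = 25.32 / 13143 = 0.001927 m/day.
Q = K_eq · A · (Δh/L) = 0.001927 × 197 × (5.84/25.32) = 0.08754 m³/day.

0.0875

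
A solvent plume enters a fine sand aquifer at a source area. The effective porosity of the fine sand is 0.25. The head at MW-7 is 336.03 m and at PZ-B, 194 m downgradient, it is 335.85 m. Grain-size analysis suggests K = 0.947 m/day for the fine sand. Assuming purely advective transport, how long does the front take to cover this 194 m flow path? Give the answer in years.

Hydraulic gradient i = (336.03 − 335.85) / 194 = 0.18 / 194 = 0.0009278.
Darcy flux q = K · i = 0.9470 × 0.0009278 = 0.0008787 m/day.
Seepage velocity v = q / n_e = 0.0008787 / 0.25 = 0.003515 m/day.
Travel time t = L / v = 194 / 0.003515 = 55198 days = 151.1 years.

151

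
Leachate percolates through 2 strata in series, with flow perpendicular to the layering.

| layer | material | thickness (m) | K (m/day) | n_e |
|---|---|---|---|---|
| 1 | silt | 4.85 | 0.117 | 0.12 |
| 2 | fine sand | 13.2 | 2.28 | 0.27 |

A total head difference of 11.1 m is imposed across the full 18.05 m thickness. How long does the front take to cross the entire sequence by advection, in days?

With flow normal to the layers, continuity requires the same specific discharge q through every layer.
Σ(b_i/K_i) = 4.85/0.117 + 13.2/2.28 = 47.24 d.
q = Δh / Σ(b_i/K_i) = 11.1 / 47.24 = 0.2350 m/day.
In each layer the seepage velocity is v_i = q/n_i, so the layer transit time is t_i = b_i·n_i / q:
  layer 1 (silt): t_1 = 4.85 × 0.12 / 0.2350 = 2.477 d
  layer 2 (fine sand): t_2 = 13.2 × 0.27 / 0.2350 = 15.17 d
Total t = Σ t_i = 17.65 days.

17.6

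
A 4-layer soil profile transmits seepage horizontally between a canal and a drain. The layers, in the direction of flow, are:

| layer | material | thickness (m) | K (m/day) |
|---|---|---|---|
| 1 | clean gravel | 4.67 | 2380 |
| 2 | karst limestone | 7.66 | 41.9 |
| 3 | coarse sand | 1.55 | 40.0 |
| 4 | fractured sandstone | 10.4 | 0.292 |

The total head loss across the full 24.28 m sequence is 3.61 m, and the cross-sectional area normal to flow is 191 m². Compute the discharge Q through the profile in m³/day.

Flow is perpendicular to layering, so the layers act in series and the equivalent K is the thickness-weighted harmonic mean.
Total thickness L = 4.67 + 7.66 + 1.55 + 10.4 = 24.28 m.
Σ(b_i/K_i) = 4.67/2380 + 7.66/41.9 + 1.55/40.0 + 10.4/0.292 = 35.84 d.
K_eq = L / Σ(b_i/K_i) = 24.28 / 35.84 = 0.6775 m/day.
Q = K_eq · A · (Δh/L) = 0.6775 × 191 × (3.61/24.28) = 19.24 m³/day.

19.2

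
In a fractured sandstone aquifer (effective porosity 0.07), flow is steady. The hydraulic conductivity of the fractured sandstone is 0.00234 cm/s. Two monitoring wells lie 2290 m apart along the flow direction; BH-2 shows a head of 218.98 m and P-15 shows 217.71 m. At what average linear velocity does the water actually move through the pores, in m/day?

Convert K: 0.00234 cm/s × 864 = 2.022 m/day.
Hydraulic gradient i = (218.98 − 217.71) / 2290 = 1.27 / 2290 = 0.0005546.
Darcy flux q = K · i = 2.022 × 0.0005546 = 0.001121 m/day.
Seepage velocity v = q / n_e = 0.001121 / 0.07 = 0.01602 m/day.

0.0160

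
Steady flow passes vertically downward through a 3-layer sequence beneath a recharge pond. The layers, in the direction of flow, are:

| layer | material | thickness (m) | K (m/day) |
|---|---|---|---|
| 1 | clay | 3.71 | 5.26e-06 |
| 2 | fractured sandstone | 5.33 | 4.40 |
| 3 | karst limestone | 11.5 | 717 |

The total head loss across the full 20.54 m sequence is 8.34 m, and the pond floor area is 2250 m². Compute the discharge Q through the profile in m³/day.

Flow is perpendicular to layering, so the layers act in series and the equivalent K is the thickness-weighted harmonic mean.
Total thickness L = 3.71 + 5.33 + 11.5 = 20.54 m.
Σ(b_i/K_i) = 3.71/5.26e-06 + 5.33/4.40 + 11.5/717 = 7.053e+05 d.
K_eq = L / Σ(b_i/K_i) = 20.54 / 7.053e+05 = 2.912e-05 m/day.
Q = K_eq · A · (Δh/L) = 2.912e-05 × 2250 × (8.34/20.54) = 0.02660 m³/day.

0.0266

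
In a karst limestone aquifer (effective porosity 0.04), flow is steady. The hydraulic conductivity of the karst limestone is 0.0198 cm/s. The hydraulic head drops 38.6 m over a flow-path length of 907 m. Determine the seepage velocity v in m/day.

18.2

Convert K: 0.0198 cm/s × 864 = 17.11 m/day.
Hydraulic gradient i = Δh / L = 38.6 / 907 = 0.04256.
Darcy flux q = K · i = 17.11 × 0.04256 = 0.7280 m/day.
Seepage velocity v = q / n_e = 0.7280 / 0.04 = 18.20 m/day.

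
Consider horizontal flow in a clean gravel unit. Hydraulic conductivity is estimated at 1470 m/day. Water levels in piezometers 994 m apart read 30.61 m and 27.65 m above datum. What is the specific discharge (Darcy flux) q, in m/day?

Hydraulic gradient i = (30.61 − 27.65) / 994 = 2.96 / 994 = 0.002978.
Specific discharge q = K · i = 1470 × 0.002978 = 4.377 m/day.

4.38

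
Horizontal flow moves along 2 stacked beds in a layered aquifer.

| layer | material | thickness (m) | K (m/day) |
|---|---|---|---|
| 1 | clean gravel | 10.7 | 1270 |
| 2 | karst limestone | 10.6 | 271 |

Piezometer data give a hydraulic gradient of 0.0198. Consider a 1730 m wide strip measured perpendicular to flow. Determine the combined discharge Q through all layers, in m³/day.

Flow is parallel to layering, so each bed carries its own Darcy discharge and the transmissivities add.
Σ(K_i·b_i) = 1270×10.7 + 271×10.6 = 16462 m²/day.
Hydraulic gradient i = 0.0198.
Q = Σ(K_i·b_i) · W · i = 16462 × 1730 × 0.01980 = 5.639e+05 m³/day.

564000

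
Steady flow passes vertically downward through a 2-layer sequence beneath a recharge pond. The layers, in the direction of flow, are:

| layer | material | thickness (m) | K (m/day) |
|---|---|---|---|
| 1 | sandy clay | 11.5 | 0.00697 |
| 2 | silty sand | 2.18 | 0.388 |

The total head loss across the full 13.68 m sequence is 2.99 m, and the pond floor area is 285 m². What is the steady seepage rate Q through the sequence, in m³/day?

Flow is perpendicular to layering, so the layers act in series and the equivalent K is the thickness-weighted harmonic mean.
Total thickness L = 11.5 + 2.18 = 13.68 m.
Σ(b_i/K_i) = 11.5/0.00697 + 2.18/0.388 = 1656 d.
K_eq = L / Σ(b_i/K_i) = 13.68 / 1656 = 0.008263 m/day.
Q = K_eq · A · (Δh/L) = 0.008263 × 285 × (2.99/13.68) = 0.5147 m³/day.

0.515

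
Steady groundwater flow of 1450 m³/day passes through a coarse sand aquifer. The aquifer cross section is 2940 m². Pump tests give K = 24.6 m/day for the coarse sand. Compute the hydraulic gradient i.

From Q = K·A·i, i = Q / (K·A) = 1450 / (24.60 × 2940) = 0.02005.

0.0200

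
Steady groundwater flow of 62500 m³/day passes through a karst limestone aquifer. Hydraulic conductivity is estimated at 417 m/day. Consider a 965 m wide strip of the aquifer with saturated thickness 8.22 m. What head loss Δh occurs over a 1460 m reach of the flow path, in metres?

Cross-sectional area A = 965 × 8.22 = 7932 m².
From Q = K·A·i, i = Q / (K·A) = 62500 / (417.0 × 7932) = 0.01889.
Head loss Δh = i · L = 0.01889 × 1460 = 27.59 m.

27.6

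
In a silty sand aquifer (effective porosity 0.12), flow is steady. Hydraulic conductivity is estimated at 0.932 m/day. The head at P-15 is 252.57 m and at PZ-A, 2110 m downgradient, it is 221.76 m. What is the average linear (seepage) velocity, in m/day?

Hydraulic gradient i = (252.57 − 221.76) / 2110 = 30.81 / 2110 = 0.01460.
Darcy flux q = K · i = 0.9320 × 0.01460 = 0.01361 m/day.
Seepage velocity v = q / n_e = 0.01361 / 0.12 = 0.1134 m/day.

0.113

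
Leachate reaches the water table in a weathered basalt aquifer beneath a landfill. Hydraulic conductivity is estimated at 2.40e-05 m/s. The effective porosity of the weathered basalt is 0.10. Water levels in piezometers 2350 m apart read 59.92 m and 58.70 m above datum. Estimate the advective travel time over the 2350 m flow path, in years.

Convert K: 2.40e-05 m/s × 86400 = 2.074 m/day.
Hydraulic gradient i = (59.92 − 58.70) / 2350 = 1.22 / 2350 = 0.0005191.
Darcy flux q = K · i = 2.074 × 0.0005191 = 0.001077 m/day.
Seepage velocity v = q / n_e = 0.001077 / 0.10 = 0.01077 m/day.
Travel time t = L / v = 2350 / 0.01077 = 2.183e+05 days = 597.7 years.

598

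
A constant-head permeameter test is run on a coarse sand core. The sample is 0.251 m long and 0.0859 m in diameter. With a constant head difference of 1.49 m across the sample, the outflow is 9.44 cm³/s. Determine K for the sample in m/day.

Cross-sectional area A = π·(d/2)² = π × (0.0859/2)² = 0.005795 m².
Convert discharge: 9.44 cm³/s = 9.440e-06 m³/s.
Darcy's law rearranged: K = Q·L / (A·Δh) = 9.440e-06 × 0.251 / (0.005795 × 1.49) = 0.0002744 m/s = 23.71 m/day.

23.7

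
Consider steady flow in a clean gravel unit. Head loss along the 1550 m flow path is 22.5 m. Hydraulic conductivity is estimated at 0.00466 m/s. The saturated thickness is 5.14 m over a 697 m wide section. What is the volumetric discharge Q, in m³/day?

20900

Convert K: 0.00466 m/s × 86400 = 402.6 m/day.
Cross-sectional area A = 697 × 5.14 = 3583 m².
Hydraulic gradient i = Δh / L = 22.5 / 1550 = 0.01452.
Darcy's law: Q = K · A · i = 402.6 × 3583 × 0.01452 = 20939 m³/day.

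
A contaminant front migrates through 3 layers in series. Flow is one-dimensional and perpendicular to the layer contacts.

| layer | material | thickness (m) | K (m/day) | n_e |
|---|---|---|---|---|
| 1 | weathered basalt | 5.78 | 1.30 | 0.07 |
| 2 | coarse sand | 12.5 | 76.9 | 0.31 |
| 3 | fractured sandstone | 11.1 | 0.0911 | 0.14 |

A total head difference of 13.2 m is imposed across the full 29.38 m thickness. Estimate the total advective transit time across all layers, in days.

55.9

With flow normal to the layers, continuity requires the same specific discharge q through every layer.
Σ(b_i/K_i) = 5.78/1.30 + 12.5/76.9 + 11.1/0.0911 = 126.5 d.
q = Δh / Σ(b_i/K_i) = 13.2 / 126.5 = 0.1044 m/day.
In each layer the seepage velocity is v_i = q/n_i, so the layer transit time is t_i = b_i·n_i / q:
  layer 1 (weathered basalt): t_1 = 5.78 × 0.07 / 0.1044 = 3.876 d
  layer 2 (coarse sand): t_2 = 12.5 × 0.31 / 0.1044 = 37.12 d
  layer 3 (fractured sandstone): t_3 = 11.1 × 0.14 / 0.1044 = 14.89 d
Total t = Σ t_i = 55.88 days.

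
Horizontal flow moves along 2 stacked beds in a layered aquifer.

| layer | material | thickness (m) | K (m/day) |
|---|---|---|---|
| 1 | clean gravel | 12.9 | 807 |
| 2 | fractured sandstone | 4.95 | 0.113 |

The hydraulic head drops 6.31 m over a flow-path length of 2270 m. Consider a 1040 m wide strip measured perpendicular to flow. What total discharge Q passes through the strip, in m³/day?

30100

Flow is parallel to layering, so each bed carries its own Darcy discharge and the transmissivities add.
Σ(K_i·b_i) = 807×12.9 + 0.113×4.95 = 10411 m²/day.
Hydraulic gradient i = Δh / L = 6.31 / 2270 = 0.002780.
Q = Σ(K_i·b_i) · W · i = 10411 × 1040 × 0.002780 = 30097 m³/day.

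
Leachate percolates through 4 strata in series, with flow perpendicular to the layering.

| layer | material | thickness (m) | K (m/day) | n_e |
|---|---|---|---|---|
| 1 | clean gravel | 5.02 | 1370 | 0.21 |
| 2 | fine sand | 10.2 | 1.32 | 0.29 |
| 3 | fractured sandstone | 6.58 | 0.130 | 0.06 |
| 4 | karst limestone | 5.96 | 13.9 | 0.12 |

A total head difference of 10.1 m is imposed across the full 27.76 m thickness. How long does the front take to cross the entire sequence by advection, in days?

29.8

With flow normal to the layers, continuity requires the same specific discharge q through every layer.
Σ(b_i/K_i) = 5.02/1370 + 10.2/1.32 + 6.58/0.130 + 5.96/13.9 = 58.78 d.
q = Δh / Σ(b_i/K_i) = 10.1 / 58.78 = 0.1718 m/day.
In each layer the seepage velocity is v_i = q/n_i, so the layer transit time is t_i = b_i·n_i / q:
  layer 1 (clean gravel): t_1 = 5.02 × 0.21 / 0.1718 = 6.135 d
  layer 2 (fine sand): t_2 = 10.2 × 0.29 / 0.1718 = 17.21 d
  layer 3 (fractured sandstone): t_3 = 6.58 × 0.06 / 0.1718 = 2.297 d
  layer 4 (karst limestone): t_4 = 5.96 × 0.12 / 0.1718 = 4.162 d
Total t = Σ t_i = 29.81 days.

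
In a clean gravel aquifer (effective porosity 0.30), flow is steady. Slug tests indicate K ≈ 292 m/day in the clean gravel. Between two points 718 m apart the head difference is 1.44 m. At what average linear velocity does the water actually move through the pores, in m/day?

Hydraulic gradient i = Δh / L = 1.44 / 718 = 0.002006.
Darcy flux q = K · i = 292.0 × 0.002006 = 0.5856 m/day.
Seepage velocity v = q / n_e = 0.5856 / 0.30 = 1.952 m/day.

1.95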